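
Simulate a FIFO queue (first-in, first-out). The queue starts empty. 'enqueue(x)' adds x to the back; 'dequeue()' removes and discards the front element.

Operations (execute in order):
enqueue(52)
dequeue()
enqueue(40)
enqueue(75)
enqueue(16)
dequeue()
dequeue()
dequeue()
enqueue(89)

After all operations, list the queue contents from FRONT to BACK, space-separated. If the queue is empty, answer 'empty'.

enqueue(52): [52]
dequeue(): []
enqueue(40): [40]
enqueue(75): [40, 75]
enqueue(16): [40, 75, 16]
dequeue(): [75, 16]
dequeue(): [16]
dequeue(): []
enqueue(89): [89]

Answer: 89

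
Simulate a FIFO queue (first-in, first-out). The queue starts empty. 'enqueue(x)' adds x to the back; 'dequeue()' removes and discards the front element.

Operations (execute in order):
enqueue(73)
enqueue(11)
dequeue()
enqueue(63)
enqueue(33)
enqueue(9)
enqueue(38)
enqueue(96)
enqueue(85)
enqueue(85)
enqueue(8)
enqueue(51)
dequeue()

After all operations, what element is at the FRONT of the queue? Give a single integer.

enqueue(73): queue = [73]
enqueue(11): queue = [73, 11]
dequeue(): queue = [11]
enqueue(63): queue = [11, 63]
enqueue(33): queue = [11, 63, 33]
enqueue(9): queue = [11, 63, 33, 9]
enqueue(38): queue = [11, 63, 33, 9, 38]
enqueue(96): queue = [11, 63, 33, 9, 38, 96]
enqueue(85): queue = [11, 63, 33, 9, 38, 96, 85]
enqueue(85): queue = [11, 63, 33, 9, 38, 96, 85, 85]
enqueue(8): queue = [11, 63, 33, 9, 38, 96, 85, 85, 8]
enqueue(51): queue = [11, 63, 33, 9, 38, 96, 85, 85, 8, 51]
dequeue(): queue = [63, 33, 9, 38, 96, 85, 85, 8, 51]

Answer: 63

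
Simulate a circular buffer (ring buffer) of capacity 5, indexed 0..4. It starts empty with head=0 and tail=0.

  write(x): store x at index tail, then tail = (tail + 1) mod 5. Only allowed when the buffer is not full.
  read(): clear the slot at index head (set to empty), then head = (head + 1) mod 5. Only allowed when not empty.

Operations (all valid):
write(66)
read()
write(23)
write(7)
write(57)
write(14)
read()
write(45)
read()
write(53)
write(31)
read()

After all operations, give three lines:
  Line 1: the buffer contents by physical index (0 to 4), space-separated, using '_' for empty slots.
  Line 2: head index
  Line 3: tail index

Answer: 45 53 31 _ 14
4
3

Derivation:
write(66): buf=[66 _ _ _ _], head=0, tail=1, size=1
read(): buf=[_ _ _ _ _], head=1, tail=1, size=0
write(23): buf=[_ 23 _ _ _], head=1, tail=2, size=1
write(7): buf=[_ 23 7 _ _], head=1, tail=3, size=2
write(57): buf=[_ 23 7 57 _], head=1, tail=4, size=3
write(14): buf=[_ 23 7 57 14], head=1, tail=0, size=4
read(): buf=[_ _ 7 57 14], head=2, tail=0, size=3
write(45): buf=[45 _ 7 57 14], head=2, tail=1, size=4
read(): buf=[45 _ _ 57 14], head=3, tail=1, size=3
write(53): buf=[45 53 _ 57 14], head=3, tail=2, size=4
write(31): buf=[45 53 31 57 14], head=3, tail=3, size=5
read(): buf=[45 53 31 _ 14], head=4, tail=3, size=4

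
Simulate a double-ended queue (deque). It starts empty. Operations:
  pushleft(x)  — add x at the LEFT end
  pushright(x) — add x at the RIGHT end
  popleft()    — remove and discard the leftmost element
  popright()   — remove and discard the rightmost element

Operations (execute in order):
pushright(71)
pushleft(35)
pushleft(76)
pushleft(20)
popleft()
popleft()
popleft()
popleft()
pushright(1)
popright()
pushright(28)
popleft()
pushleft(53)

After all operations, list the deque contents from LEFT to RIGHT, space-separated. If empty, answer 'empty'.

Answer: 53

Derivation:
pushright(71): [71]
pushleft(35): [35, 71]
pushleft(76): [76, 35, 71]
pushleft(20): [20, 76, 35, 71]
popleft(): [76, 35, 71]
popleft(): [35, 71]
popleft(): [71]
popleft(): []
pushright(1): [1]
popright(): []
pushright(28): [28]
popleft(): []
pushleft(53): [53]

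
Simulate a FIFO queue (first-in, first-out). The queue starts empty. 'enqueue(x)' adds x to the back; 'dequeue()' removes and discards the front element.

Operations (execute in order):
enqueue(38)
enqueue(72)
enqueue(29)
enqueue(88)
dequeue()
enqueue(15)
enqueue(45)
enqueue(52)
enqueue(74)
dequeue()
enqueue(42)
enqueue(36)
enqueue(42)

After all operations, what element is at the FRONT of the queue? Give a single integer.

enqueue(38): queue = [38]
enqueue(72): queue = [38, 72]
enqueue(29): queue = [38, 72, 29]
enqueue(88): queue = [38, 72, 29, 88]
dequeue(): queue = [72, 29, 88]
enqueue(15): queue = [72, 29, 88, 15]
enqueue(45): queue = [72, 29, 88, 15, 45]
enqueue(52): queue = [72, 29, 88, 15, 45, 52]
enqueue(74): queue = [72, 29, 88, 15, 45, 52, 74]
dequeue(): queue = [29, 88, 15, 45, 52, 74]
enqueue(42): queue = [29, 88, 15, 45, 52, 74, 42]
enqueue(36): queue = [29, 88, 15, 45, 52, 74, 42, 36]
enqueue(42): queue = [29, 88, 15, 45, 52, 74, 42, 36, 42]

Answer: 29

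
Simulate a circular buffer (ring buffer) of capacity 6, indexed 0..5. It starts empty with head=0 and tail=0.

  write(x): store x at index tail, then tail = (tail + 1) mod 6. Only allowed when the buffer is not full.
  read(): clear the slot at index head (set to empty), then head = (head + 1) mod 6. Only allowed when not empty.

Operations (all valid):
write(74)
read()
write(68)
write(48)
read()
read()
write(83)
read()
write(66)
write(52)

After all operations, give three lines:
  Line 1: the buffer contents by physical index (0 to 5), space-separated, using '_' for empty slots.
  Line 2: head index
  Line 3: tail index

write(74): buf=[74 _ _ _ _ _], head=0, tail=1, size=1
read(): buf=[_ _ _ _ _ _], head=1, tail=1, size=0
write(68): buf=[_ 68 _ _ _ _], head=1, tail=2, size=1
write(48): buf=[_ 68 48 _ _ _], head=1, tail=3, size=2
read(): buf=[_ _ 48 _ _ _], head=2, tail=3, size=1
read(): buf=[_ _ _ _ _ _], head=3, tail=3, size=0
write(83): buf=[_ _ _ 83 _ _], head=3, tail=4, size=1
read(): buf=[_ _ _ _ _ _], head=4, tail=4, size=0
write(66): buf=[_ _ _ _ 66 _], head=4, tail=5, size=1
write(52): buf=[_ _ _ _ 66 52], head=4, tail=0, size=2

Answer: _ _ _ _ 66 52
4
0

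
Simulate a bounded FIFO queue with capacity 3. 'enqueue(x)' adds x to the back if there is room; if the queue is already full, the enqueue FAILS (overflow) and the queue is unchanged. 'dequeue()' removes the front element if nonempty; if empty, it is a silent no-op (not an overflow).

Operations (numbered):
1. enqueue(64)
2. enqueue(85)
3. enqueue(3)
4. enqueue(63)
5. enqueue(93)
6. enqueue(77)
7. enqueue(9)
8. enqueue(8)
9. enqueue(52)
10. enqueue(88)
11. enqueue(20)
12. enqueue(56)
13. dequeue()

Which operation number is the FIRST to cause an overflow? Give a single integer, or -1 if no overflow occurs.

1. enqueue(64): size=1
2. enqueue(85): size=2
3. enqueue(3): size=3
4. enqueue(63): size=3=cap → OVERFLOW (fail)
5. enqueue(93): size=3=cap → OVERFLOW (fail)
6. enqueue(77): size=3=cap → OVERFLOW (fail)
7. enqueue(9): size=3=cap → OVERFLOW (fail)
8. enqueue(8): size=3=cap → OVERFLOW (fail)
9. enqueue(52): size=3=cap → OVERFLOW (fail)
10. enqueue(88): size=3=cap → OVERFLOW (fail)
11. enqueue(20): size=3=cap → OVERFLOW (fail)
12. enqueue(56): size=3=cap → OVERFLOW (fail)
13. dequeue(): size=2

Answer: 4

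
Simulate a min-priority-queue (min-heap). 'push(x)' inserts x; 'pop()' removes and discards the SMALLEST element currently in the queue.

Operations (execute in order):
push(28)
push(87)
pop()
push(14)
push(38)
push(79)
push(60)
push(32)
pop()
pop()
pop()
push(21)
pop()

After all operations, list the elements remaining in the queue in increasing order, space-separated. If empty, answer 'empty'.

Answer: 60 79 87

Derivation:
push(28): heap contents = [28]
push(87): heap contents = [28, 87]
pop() → 28: heap contents = [87]
push(14): heap contents = [14, 87]
push(38): heap contents = [14, 38, 87]
push(79): heap contents = [14, 38, 79, 87]
push(60): heap contents = [14, 38, 60, 79, 87]
push(32): heap contents = [14, 32, 38, 60, 79, 87]
pop() → 14: heap contents = [32, 38, 60, 79, 87]
pop() → 32: heap contents = [38, 60, 79, 87]
pop() → 38: heap contents = [60, 79, 87]
push(21): heap contents = [21, 60, 79, 87]
pop() → 21: heap contents = [60, 79, 87]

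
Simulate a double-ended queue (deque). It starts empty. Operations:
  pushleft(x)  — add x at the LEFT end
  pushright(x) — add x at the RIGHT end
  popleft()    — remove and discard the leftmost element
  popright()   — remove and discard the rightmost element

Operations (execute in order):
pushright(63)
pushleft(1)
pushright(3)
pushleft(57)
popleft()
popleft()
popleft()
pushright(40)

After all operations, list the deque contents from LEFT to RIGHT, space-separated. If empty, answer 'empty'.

pushright(63): [63]
pushleft(1): [1, 63]
pushright(3): [1, 63, 3]
pushleft(57): [57, 1, 63, 3]
popleft(): [1, 63, 3]
popleft(): [63, 3]
popleft(): [3]
pushright(40): [3, 40]

Answer: 3 40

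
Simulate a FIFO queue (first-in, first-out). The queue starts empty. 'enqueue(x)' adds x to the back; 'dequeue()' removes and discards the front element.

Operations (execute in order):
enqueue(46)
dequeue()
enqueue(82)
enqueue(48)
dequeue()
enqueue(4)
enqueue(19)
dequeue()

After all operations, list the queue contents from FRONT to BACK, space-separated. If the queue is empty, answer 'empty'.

Answer: 4 19

Derivation:
enqueue(46): [46]
dequeue(): []
enqueue(82): [82]
enqueue(48): [82, 48]
dequeue(): [48]
enqueue(4): [48, 4]
enqueue(19): [48, 4, 19]
dequeue(): [4, 19]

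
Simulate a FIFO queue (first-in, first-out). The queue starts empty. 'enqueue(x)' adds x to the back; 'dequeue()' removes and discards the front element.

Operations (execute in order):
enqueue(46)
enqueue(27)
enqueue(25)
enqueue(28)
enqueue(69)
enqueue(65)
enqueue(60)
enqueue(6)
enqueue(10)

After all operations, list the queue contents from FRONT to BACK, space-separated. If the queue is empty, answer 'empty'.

Answer: 46 27 25 28 69 65 60 6 10

Derivation:
enqueue(46): [46]
enqueue(27): [46, 27]
enqueue(25): [46, 27, 25]
enqueue(28): [46, 27, 25, 28]
enqueue(69): [46, 27, 25, 28, 69]
enqueue(65): [46, 27, 25, 28, 69, 65]
enqueue(60): [46, 27, 25, 28, 69, 65, 60]
enqueue(6): [46, 27, 25, 28, 69, 65, 60, 6]
enqueue(10): [46, 27, 25, 28, 69, 65, 60, 6, 10]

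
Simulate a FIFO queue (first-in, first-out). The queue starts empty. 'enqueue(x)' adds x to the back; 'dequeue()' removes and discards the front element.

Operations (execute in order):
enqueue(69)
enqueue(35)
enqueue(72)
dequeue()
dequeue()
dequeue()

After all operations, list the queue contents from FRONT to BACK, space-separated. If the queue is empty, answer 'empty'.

Answer: empty

Derivation:
enqueue(69): [69]
enqueue(35): [69, 35]
enqueue(72): [69, 35, 72]
dequeue(): [35, 72]
dequeue(): [72]
dequeue(): []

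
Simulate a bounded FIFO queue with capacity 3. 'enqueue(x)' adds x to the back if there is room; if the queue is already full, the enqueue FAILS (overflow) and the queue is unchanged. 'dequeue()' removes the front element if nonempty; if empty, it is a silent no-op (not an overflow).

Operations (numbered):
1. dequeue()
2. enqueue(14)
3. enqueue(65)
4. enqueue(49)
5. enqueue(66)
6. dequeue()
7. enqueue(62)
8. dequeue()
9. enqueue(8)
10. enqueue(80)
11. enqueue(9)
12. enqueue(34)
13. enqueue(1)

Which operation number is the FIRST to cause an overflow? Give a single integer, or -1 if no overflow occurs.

Answer: 5

Derivation:
1. dequeue(): empty, no-op, size=0
2. enqueue(14): size=1
3. enqueue(65): size=2
4. enqueue(49): size=3
5. enqueue(66): size=3=cap → OVERFLOW (fail)
6. dequeue(): size=2
7. enqueue(62): size=3
8. dequeue(): size=2
9. enqueue(8): size=3
10. enqueue(80): size=3=cap → OVERFLOW (fail)
11. enqueue(9): size=3=cap → OVERFLOW (fail)
12. enqueue(34): size=3=cap → OVERFLOW (fail)
13. enqueue(1): size=3=cap → OVERFLOW (fail)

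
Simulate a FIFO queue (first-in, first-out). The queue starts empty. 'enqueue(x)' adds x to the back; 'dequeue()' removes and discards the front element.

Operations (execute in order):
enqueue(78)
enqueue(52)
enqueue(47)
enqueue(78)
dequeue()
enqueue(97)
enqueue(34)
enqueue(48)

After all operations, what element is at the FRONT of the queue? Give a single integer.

Answer: 52

Derivation:
enqueue(78): queue = [78]
enqueue(52): queue = [78, 52]
enqueue(47): queue = [78, 52, 47]
enqueue(78): queue = [78, 52, 47, 78]
dequeue(): queue = [52, 47, 78]
enqueue(97): queue = [52, 47, 78, 97]
enqueue(34): queue = [52, 47, 78, 97, 34]
enqueue(48): queue = [52, 47, 78, 97, 34, 48]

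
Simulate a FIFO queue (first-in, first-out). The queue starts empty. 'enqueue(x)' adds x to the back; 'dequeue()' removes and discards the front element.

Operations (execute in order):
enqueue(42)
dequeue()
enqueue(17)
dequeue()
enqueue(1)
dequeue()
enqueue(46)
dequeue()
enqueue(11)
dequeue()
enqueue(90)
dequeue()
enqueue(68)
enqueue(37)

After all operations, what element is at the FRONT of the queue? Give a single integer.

Answer: 68

Derivation:
enqueue(42): queue = [42]
dequeue(): queue = []
enqueue(17): queue = [17]
dequeue(): queue = []
enqueue(1): queue = [1]
dequeue(): queue = []
enqueue(46): queue = [46]
dequeue(): queue = []
enqueue(11): queue = [11]
dequeue(): queue = []
enqueue(90): queue = [90]
dequeue(): queue = []
enqueue(68): queue = [68]
enqueue(37): queue = [68, 37]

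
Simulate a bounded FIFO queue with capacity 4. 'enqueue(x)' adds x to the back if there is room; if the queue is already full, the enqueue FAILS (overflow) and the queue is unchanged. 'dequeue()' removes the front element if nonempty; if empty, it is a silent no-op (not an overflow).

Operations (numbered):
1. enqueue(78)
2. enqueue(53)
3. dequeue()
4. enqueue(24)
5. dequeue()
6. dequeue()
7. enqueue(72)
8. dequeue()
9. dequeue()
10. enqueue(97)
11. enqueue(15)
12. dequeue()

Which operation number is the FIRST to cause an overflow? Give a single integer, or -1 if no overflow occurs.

Answer: -1

Derivation:
1. enqueue(78): size=1
2. enqueue(53): size=2
3. dequeue(): size=1
4. enqueue(24): size=2
5. dequeue(): size=1
6. dequeue(): size=0
7. enqueue(72): size=1
8. dequeue(): size=0
9. dequeue(): empty, no-op, size=0
10. enqueue(97): size=1
11. enqueue(15): size=2
12. dequeue(): size=1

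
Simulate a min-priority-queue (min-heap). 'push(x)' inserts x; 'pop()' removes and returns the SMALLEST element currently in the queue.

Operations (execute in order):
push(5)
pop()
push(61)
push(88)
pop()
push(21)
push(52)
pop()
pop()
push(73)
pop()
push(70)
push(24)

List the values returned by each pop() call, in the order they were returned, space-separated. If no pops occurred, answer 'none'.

Answer: 5 61 21 52 73

Derivation:
push(5): heap contents = [5]
pop() → 5: heap contents = []
push(61): heap contents = [61]
push(88): heap contents = [61, 88]
pop() → 61: heap contents = [88]
push(21): heap contents = [21, 88]
push(52): heap contents = [21, 52, 88]
pop() → 21: heap contents = [52, 88]
pop() → 52: heap contents = [88]
push(73): heap contents = [73, 88]
pop() → 73: heap contents = [88]
push(70): heap contents = [70, 88]
push(24): heap contents = [24, 70, 88]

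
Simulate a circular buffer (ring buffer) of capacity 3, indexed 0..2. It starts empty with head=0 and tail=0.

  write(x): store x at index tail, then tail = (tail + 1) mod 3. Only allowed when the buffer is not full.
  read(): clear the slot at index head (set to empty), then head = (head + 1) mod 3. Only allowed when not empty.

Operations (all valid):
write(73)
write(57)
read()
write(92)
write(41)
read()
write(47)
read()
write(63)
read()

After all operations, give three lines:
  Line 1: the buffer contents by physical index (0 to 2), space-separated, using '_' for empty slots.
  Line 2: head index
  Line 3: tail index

Answer: _ 47 63
1
0

Derivation:
write(73): buf=[73 _ _], head=0, tail=1, size=1
write(57): buf=[73 57 _], head=0, tail=2, size=2
read(): buf=[_ 57 _], head=1, tail=2, size=1
write(92): buf=[_ 57 92], head=1, tail=0, size=2
write(41): buf=[41 57 92], head=1, tail=1, size=3
read(): buf=[41 _ 92], head=2, tail=1, size=2
write(47): buf=[41 47 92], head=2, tail=2, size=3
read(): buf=[41 47 _], head=0, tail=2, size=2
write(63): buf=[41 47 63], head=0, tail=0, size=3
read(): buf=[_ 47 63], head=1, tail=0, size=2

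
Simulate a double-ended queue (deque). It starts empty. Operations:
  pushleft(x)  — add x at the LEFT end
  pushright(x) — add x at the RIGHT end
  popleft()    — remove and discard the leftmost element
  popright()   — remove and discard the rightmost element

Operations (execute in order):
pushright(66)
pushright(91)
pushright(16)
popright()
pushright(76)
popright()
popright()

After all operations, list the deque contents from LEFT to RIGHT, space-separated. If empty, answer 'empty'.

Answer: 66

Derivation:
pushright(66): [66]
pushright(91): [66, 91]
pushright(16): [66, 91, 16]
popright(): [66, 91]
pushright(76): [66, 91, 76]
popright(): [66, 91]
popright(): [66]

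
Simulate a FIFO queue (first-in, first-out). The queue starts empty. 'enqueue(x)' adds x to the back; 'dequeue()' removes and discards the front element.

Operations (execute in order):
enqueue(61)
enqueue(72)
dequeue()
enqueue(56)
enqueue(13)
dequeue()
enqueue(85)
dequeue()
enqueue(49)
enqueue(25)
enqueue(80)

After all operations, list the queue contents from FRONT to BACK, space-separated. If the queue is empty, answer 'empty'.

Answer: 13 85 49 25 80

Derivation:
enqueue(61): [61]
enqueue(72): [61, 72]
dequeue(): [72]
enqueue(56): [72, 56]
enqueue(13): [72, 56, 13]
dequeue(): [56, 13]
enqueue(85): [56, 13, 85]
dequeue(): [13, 85]
enqueue(49): [13, 85, 49]
enqueue(25): [13, 85, 49, 25]
enqueue(80): [13, 85, 49, 25, 80]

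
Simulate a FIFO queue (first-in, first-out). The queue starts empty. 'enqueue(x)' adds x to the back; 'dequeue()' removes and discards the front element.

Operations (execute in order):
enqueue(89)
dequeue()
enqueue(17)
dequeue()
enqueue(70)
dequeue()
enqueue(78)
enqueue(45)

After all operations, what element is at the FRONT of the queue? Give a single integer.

Answer: 78

Derivation:
enqueue(89): queue = [89]
dequeue(): queue = []
enqueue(17): queue = [17]
dequeue(): queue = []
enqueue(70): queue = [70]
dequeue(): queue = []
enqueue(78): queue = [78]
enqueue(45): queue = [78, 45]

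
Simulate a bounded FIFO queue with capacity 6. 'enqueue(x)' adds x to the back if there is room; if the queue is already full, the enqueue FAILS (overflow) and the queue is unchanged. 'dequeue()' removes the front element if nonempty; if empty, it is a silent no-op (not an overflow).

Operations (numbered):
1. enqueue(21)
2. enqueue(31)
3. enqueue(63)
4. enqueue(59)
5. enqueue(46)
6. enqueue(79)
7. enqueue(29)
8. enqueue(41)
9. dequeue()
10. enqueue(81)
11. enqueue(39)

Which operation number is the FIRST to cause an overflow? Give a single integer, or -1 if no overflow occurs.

1. enqueue(21): size=1
2. enqueue(31): size=2
3. enqueue(63): size=3
4. enqueue(59): size=4
5. enqueue(46): size=5
6. enqueue(79): size=6
7. enqueue(29): size=6=cap → OVERFLOW (fail)
8. enqueue(41): size=6=cap → OVERFLOW (fail)
9. dequeue(): size=5
10. enqueue(81): size=6
11. enqueue(39): size=6=cap → OVERFLOW (fail)

Answer: 7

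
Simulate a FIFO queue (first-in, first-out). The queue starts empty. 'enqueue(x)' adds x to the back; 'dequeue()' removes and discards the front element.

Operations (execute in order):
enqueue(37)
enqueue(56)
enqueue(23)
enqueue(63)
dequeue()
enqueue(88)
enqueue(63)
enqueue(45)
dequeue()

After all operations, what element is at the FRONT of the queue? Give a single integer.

Answer: 23

Derivation:
enqueue(37): queue = [37]
enqueue(56): queue = [37, 56]
enqueue(23): queue = [37, 56, 23]
enqueue(63): queue = [37, 56, 23, 63]
dequeue(): queue = [56, 23, 63]
enqueue(88): queue = [56, 23, 63, 88]
enqueue(63): queue = [56, 23, 63, 88, 63]
enqueue(45): queue = [56, 23, 63, 88, 63, 45]
dequeue(): queue = [23, 63, 88, 63, 45]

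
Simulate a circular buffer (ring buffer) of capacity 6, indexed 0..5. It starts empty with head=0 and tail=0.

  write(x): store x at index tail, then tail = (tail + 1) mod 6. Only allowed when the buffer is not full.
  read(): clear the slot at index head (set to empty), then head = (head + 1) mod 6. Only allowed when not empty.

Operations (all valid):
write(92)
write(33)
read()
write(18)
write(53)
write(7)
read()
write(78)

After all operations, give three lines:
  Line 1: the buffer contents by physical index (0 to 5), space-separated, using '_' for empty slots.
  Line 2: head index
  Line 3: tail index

write(92): buf=[92 _ _ _ _ _], head=0, tail=1, size=1
write(33): buf=[92 33 _ _ _ _], head=0, tail=2, size=2
read(): buf=[_ 33 _ _ _ _], head=1, tail=2, size=1
write(18): buf=[_ 33 18 _ _ _], head=1, tail=3, size=2
write(53): buf=[_ 33 18 53 _ _], head=1, tail=4, size=3
write(7): buf=[_ 33 18 53 7 _], head=1, tail=5, size=4
read(): buf=[_ _ 18 53 7 _], head=2, tail=5, size=3
write(78): buf=[_ _ 18 53 7 78], head=2, tail=0, size=4

Answer: _ _ 18 53 7 78
2
0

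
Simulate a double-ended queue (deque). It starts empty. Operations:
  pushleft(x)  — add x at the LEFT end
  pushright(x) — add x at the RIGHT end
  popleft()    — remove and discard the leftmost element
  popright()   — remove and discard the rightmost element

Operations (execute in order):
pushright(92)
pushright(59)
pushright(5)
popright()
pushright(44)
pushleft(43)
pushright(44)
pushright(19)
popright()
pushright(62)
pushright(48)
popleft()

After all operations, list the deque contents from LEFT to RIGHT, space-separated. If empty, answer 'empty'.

Answer: 92 59 44 44 62 48

Derivation:
pushright(92): [92]
pushright(59): [92, 59]
pushright(5): [92, 59, 5]
popright(): [92, 59]
pushright(44): [92, 59, 44]
pushleft(43): [43, 92, 59, 44]
pushright(44): [43, 92, 59, 44, 44]
pushright(19): [43, 92, 59, 44, 44, 19]
popright(): [43, 92, 59, 44, 44]
pushright(62): [43, 92, 59, 44, 44, 62]
pushright(48): [43, 92, 59, 44, 44, 62, 48]
popleft(): [92, 59, 44, 44, 62, 48]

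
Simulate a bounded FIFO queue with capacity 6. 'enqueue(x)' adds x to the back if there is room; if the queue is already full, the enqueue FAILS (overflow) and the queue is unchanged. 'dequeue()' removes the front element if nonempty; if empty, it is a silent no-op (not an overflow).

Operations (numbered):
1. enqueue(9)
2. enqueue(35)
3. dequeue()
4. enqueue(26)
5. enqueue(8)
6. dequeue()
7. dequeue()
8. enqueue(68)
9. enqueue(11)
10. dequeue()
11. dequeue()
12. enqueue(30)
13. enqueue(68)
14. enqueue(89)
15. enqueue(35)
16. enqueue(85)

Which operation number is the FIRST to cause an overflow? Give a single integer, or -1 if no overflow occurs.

Answer: -1

Derivation:
1. enqueue(9): size=1
2. enqueue(35): size=2
3. dequeue(): size=1
4. enqueue(26): size=2
5. enqueue(8): size=3
6. dequeue(): size=2
7. dequeue(): size=1
8. enqueue(68): size=2
9. enqueue(11): size=3
10. dequeue(): size=2
11. dequeue(): size=1
12. enqueue(30): size=2
13. enqueue(68): size=3
14. enqueue(89): size=4
15. enqueue(35): size=5
16. enqueue(85): size=6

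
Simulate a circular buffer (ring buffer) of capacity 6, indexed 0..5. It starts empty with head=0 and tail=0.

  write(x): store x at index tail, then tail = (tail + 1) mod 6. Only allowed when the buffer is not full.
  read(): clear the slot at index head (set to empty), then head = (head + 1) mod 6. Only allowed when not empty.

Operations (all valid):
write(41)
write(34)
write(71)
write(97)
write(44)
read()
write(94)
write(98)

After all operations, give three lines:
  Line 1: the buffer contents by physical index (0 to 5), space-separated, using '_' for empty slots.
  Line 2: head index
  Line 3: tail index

write(41): buf=[41 _ _ _ _ _], head=0, tail=1, size=1
write(34): buf=[41 34 _ _ _ _], head=0, tail=2, size=2
write(71): buf=[41 34 71 _ _ _], head=0, tail=3, size=3
write(97): buf=[41 34 71 97 _ _], head=0, tail=4, size=4
write(44): buf=[41 34 71 97 44 _], head=0, tail=5, size=5
read(): buf=[_ 34 71 97 44 _], head=1, tail=5, size=4
write(94): buf=[_ 34 71 97 44 94], head=1, tail=0, size=5
write(98): buf=[98 34 71 97 44 94], head=1, tail=1, size=6

Answer: 98 34 71 97 44 94
1
1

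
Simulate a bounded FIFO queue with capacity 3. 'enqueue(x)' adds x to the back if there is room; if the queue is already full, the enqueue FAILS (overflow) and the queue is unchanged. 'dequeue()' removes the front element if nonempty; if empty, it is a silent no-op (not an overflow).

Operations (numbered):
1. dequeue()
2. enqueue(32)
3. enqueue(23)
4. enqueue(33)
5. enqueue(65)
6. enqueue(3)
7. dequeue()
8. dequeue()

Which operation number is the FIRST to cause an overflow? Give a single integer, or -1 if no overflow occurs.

Answer: 5

Derivation:
1. dequeue(): empty, no-op, size=0
2. enqueue(32): size=1
3. enqueue(23): size=2
4. enqueue(33): size=3
5. enqueue(65): size=3=cap → OVERFLOW (fail)
6. enqueue(3): size=3=cap → OVERFLOW (fail)
7. dequeue(): size=2
8. dequeue(): size=1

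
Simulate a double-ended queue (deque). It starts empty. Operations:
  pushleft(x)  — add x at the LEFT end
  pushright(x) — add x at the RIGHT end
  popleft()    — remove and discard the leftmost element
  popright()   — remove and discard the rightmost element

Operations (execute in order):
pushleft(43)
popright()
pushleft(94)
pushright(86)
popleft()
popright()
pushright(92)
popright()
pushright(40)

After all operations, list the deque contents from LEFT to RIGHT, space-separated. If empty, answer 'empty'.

pushleft(43): [43]
popright(): []
pushleft(94): [94]
pushright(86): [94, 86]
popleft(): [86]
popright(): []
pushright(92): [92]
popright(): []
pushright(40): [40]

Answer: 40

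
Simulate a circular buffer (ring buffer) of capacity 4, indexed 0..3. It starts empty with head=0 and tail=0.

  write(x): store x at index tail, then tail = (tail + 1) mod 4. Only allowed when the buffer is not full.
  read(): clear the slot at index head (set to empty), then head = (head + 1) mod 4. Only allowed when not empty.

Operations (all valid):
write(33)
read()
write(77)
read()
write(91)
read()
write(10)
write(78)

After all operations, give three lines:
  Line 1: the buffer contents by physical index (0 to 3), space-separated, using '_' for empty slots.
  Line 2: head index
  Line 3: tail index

Answer: 78 _ _ 10
3
1

Derivation:
write(33): buf=[33 _ _ _], head=0, tail=1, size=1
read(): buf=[_ _ _ _], head=1, tail=1, size=0
write(77): buf=[_ 77 _ _], head=1, tail=2, size=1
read(): buf=[_ _ _ _], head=2, tail=2, size=0
write(91): buf=[_ _ 91 _], head=2, tail=3, size=1
read(): buf=[_ _ _ _], head=3, tail=3, size=0
write(10): buf=[_ _ _ 10], head=3, tail=0, size=1
write(78): buf=[78 _ _ 10], head=3, tail=1, size=2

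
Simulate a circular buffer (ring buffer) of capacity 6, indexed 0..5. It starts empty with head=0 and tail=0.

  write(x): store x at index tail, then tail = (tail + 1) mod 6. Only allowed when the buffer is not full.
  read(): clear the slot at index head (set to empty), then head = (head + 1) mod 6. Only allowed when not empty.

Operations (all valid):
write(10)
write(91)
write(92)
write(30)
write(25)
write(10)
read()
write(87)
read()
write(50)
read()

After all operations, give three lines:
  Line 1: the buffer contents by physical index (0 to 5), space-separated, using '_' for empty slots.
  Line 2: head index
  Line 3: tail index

Answer: 87 50 _ 30 25 10
3
2

Derivation:
write(10): buf=[10 _ _ _ _ _], head=0, tail=1, size=1
write(91): buf=[10 91 _ _ _ _], head=0, tail=2, size=2
write(92): buf=[10 91 92 _ _ _], head=0, tail=3, size=3
write(30): buf=[10 91 92 30 _ _], head=0, tail=4, size=4
write(25): buf=[10 91 92 30 25 _], head=0, tail=5, size=5
write(10): buf=[10 91 92 30 25 10], head=0, tail=0, size=6
read(): buf=[_ 91 92 30 25 10], head=1, tail=0, size=5
write(87): buf=[87 91 92 30 25 10], head=1, tail=1, size=6
read(): buf=[87 _ 92 30 25 10], head=2, tail=1, size=5
write(50): buf=[87 50 92 30 25 10], head=2, tail=2, size=6
read(): buf=[87 50 _ 30 25 10], head=3, tail=2, size=5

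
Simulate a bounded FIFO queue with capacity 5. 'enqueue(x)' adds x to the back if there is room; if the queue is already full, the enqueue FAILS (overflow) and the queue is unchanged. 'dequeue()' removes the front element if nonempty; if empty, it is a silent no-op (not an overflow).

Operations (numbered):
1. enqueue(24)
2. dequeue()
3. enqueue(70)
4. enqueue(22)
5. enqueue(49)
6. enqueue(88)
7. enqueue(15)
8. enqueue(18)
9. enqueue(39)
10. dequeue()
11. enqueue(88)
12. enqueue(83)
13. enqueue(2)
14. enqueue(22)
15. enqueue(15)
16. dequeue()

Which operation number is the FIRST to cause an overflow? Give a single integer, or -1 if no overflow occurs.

Answer: 8

Derivation:
1. enqueue(24): size=1
2. dequeue(): size=0
3. enqueue(70): size=1
4. enqueue(22): size=2
5. enqueue(49): size=3
6. enqueue(88): size=4
7. enqueue(15): size=5
8. enqueue(18): size=5=cap → OVERFLOW (fail)
9. enqueue(39): size=5=cap → OVERFLOW (fail)
10. dequeue(): size=4
11. enqueue(88): size=5
12. enqueue(83): size=5=cap → OVERFLOW (fail)
13. enqueue(2): size=5=cap → OVERFLOW (fail)
14. enqueue(22): size=5=cap → OVERFLOW (fail)
15. enqueue(15): size=5=cap → OVERFLOW (fail)
16. dequeue(): size=4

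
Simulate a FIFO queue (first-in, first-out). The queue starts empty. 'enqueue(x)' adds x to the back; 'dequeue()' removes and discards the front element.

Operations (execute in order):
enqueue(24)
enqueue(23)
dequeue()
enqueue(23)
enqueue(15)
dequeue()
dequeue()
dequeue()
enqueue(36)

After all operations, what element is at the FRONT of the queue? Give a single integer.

enqueue(24): queue = [24]
enqueue(23): queue = [24, 23]
dequeue(): queue = [23]
enqueue(23): queue = [23, 23]
enqueue(15): queue = [23, 23, 15]
dequeue(): queue = [23, 15]
dequeue(): queue = [15]
dequeue(): queue = []
enqueue(36): queue = [36]

Answer: 36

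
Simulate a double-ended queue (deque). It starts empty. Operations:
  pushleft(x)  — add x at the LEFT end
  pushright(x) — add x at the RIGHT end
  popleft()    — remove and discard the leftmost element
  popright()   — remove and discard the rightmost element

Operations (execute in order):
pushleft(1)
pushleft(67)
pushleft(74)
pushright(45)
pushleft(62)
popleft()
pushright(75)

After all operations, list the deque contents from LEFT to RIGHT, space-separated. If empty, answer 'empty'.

Answer: 74 67 1 45 75

Derivation:
pushleft(1): [1]
pushleft(67): [67, 1]
pushleft(74): [74, 67, 1]
pushright(45): [74, 67, 1, 45]
pushleft(62): [62, 74, 67, 1, 45]
popleft(): [74, 67, 1, 45]
pushright(75): [74, 67, 1, 45, 75]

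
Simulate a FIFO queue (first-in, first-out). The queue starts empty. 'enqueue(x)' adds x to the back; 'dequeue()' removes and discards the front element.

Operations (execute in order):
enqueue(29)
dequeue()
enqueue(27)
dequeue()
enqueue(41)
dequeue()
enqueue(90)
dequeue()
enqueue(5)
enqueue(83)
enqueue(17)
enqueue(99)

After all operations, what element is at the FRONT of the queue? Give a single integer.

enqueue(29): queue = [29]
dequeue(): queue = []
enqueue(27): queue = [27]
dequeue(): queue = []
enqueue(41): queue = [41]
dequeue(): queue = []
enqueue(90): queue = [90]
dequeue(): queue = []
enqueue(5): queue = [5]
enqueue(83): queue = [5, 83]
enqueue(17): queue = [5, 83, 17]
enqueue(99): queue = [5, 83, 17, 99]

Answer: 5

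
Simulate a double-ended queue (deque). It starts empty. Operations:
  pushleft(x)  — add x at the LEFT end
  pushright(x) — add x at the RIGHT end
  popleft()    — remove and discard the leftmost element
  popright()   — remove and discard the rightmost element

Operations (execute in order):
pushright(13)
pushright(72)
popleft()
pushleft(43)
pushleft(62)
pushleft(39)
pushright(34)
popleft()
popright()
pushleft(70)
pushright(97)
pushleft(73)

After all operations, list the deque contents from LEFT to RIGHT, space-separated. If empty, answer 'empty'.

Answer: 73 70 62 43 72 97

Derivation:
pushright(13): [13]
pushright(72): [13, 72]
popleft(): [72]
pushleft(43): [43, 72]
pushleft(62): [62, 43, 72]
pushleft(39): [39, 62, 43, 72]
pushright(34): [39, 62, 43, 72, 34]
popleft(): [62, 43, 72, 34]
popright(): [62, 43, 72]
pushleft(70): [70, 62, 43, 72]
pushright(97): [70, 62, 43, 72, 97]
pushleft(73): [73, 70, 62, 43, 72, 97]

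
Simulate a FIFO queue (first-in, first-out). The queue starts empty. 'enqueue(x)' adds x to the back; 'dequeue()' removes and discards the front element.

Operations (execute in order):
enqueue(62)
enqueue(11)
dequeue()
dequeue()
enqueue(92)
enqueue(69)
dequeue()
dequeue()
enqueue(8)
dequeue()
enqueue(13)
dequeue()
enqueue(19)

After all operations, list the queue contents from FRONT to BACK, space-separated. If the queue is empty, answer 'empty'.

Answer: 19

Derivation:
enqueue(62): [62]
enqueue(11): [62, 11]
dequeue(): [11]
dequeue(): []
enqueue(92): [92]
enqueue(69): [92, 69]
dequeue(): [69]
dequeue(): []
enqueue(8): [8]
dequeue(): []
enqueue(13): [13]
dequeue(): []
enqueue(19): [19]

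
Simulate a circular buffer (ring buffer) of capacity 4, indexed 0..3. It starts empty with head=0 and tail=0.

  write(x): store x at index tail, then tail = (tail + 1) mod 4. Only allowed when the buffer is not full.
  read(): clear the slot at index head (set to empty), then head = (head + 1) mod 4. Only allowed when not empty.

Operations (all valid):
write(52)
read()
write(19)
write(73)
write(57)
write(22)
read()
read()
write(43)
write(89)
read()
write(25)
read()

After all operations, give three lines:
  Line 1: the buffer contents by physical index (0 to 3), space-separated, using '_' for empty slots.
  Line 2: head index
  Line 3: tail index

write(52): buf=[52 _ _ _], head=0, tail=1, size=1
read(): buf=[_ _ _ _], head=1, tail=1, size=0
write(19): buf=[_ 19 _ _], head=1, tail=2, size=1
write(73): buf=[_ 19 73 _], head=1, tail=3, size=2
write(57): buf=[_ 19 73 57], head=1, tail=0, size=3
write(22): buf=[22 19 73 57], head=1, tail=1, size=4
read(): buf=[22 _ 73 57], head=2, tail=1, size=3
read(): buf=[22 _ _ 57], head=3, tail=1, size=2
write(43): buf=[22 43 _ 57], head=3, tail=2, size=3
write(89): buf=[22 43 89 57], head=3, tail=3, size=4
read(): buf=[22 43 89 _], head=0, tail=3, size=3
write(25): buf=[22 43 89 25], head=0, tail=0, size=4
read(): buf=[_ 43 89 25], head=1, tail=0, size=3

Answer: _ 43 89 25
1
0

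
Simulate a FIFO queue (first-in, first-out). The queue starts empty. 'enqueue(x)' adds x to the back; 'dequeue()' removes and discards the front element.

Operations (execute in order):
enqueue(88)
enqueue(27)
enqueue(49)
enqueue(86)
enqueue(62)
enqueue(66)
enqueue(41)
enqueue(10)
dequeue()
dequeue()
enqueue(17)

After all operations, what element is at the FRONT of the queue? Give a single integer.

Answer: 49

Derivation:
enqueue(88): queue = [88]
enqueue(27): queue = [88, 27]
enqueue(49): queue = [88, 27, 49]
enqueue(86): queue = [88, 27, 49, 86]
enqueue(62): queue = [88, 27, 49, 86, 62]
enqueue(66): queue = [88, 27, 49, 86, 62, 66]
enqueue(41): queue = [88, 27, 49, 86, 62, 66, 41]
enqueue(10): queue = [88, 27, 49, 86, 62, 66, 41, 10]
dequeue(): queue = [27, 49, 86, 62, 66, 41, 10]
dequeue(): queue = [49, 86, 62, 66, 41, 10]
enqueue(17): queue = [49, 86, 62, 66, 41, 10, 17]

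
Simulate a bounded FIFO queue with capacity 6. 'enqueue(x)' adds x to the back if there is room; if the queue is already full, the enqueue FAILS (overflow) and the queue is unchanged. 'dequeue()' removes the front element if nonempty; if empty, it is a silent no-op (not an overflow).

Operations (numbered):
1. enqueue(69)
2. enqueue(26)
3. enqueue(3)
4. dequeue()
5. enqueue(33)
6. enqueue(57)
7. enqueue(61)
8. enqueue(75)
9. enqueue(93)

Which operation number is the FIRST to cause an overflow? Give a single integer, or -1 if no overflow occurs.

1. enqueue(69): size=1
2. enqueue(26): size=2
3. enqueue(3): size=3
4. dequeue(): size=2
5. enqueue(33): size=3
6. enqueue(57): size=4
7. enqueue(61): size=5
8. enqueue(75): size=6
9. enqueue(93): size=6=cap → OVERFLOW (fail)

Answer: 9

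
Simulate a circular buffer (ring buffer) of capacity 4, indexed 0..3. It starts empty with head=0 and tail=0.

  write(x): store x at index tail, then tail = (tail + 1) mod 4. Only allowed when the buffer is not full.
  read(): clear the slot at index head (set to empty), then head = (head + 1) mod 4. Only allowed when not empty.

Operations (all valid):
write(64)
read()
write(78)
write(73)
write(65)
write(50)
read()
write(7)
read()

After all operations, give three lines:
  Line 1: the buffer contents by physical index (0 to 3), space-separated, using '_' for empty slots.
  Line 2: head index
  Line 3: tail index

write(64): buf=[64 _ _ _], head=0, tail=1, size=1
read(): buf=[_ _ _ _], head=1, tail=1, size=0
write(78): buf=[_ 78 _ _], head=1, tail=2, size=1
write(73): buf=[_ 78 73 _], head=1, tail=3, size=2
write(65): buf=[_ 78 73 65], head=1, tail=0, size=3
write(50): buf=[50 78 73 65], head=1, tail=1, size=4
read(): buf=[50 _ 73 65], head=2, tail=1, size=3
write(7): buf=[50 7 73 65], head=2, tail=2, size=4
read(): buf=[50 7 _ 65], head=3, tail=2, size=3

Answer: 50 7 _ 65
3
2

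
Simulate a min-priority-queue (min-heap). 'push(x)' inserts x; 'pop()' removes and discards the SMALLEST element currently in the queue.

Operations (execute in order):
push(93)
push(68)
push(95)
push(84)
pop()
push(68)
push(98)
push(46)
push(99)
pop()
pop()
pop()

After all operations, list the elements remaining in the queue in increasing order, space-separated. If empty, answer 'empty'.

push(93): heap contents = [93]
push(68): heap contents = [68, 93]
push(95): heap contents = [68, 93, 95]
push(84): heap contents = [68, 84, 93, 95]
pop() → 68: heap contents = [84, 93, 95]
push(68): heap contents = [68, 84, 93, 95]
push(98): heap contents = [68, 84, 93, 95, 98]
push(46): heap contents = [46, 68, 84, 93, 95, 98]
push(99): heap contents = [46, 68, 84, 93, 95, 98, 99]
pop() → 46: heap contents = [68, 84, 93, 95, 98, 99]
pop() → 68: heap contents = [84, 93, 95, 98, 99]
pop() → 84: heap contents = [93, 95, 98, 99]

Answer: 93 95 98 99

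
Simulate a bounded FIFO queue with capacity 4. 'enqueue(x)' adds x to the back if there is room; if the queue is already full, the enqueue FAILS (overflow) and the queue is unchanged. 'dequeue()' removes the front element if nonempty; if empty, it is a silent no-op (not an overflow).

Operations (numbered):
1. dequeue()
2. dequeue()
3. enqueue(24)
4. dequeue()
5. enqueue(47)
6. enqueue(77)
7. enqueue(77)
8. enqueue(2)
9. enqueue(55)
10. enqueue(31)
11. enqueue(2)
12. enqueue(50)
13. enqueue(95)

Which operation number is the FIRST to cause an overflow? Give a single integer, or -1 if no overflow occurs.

Answer: 9

Derivation:
1. dequeue(): empty, no-op, size=0
2. dequeue(): empty, no-op, size=0
3. enqueue(24): size=1
4. dequeue(): size=0
5. enqueue(47): size=1
6. enqueue(77): size=2
7. enqueue(77): size=3
8. enqueue(2): size=4
9. enqueue(55): size=4=cap → OVERFLOW (fail)
10. enqueue(31): size=4=cap → OVERFLOW (fail)
11. enqueue(2): size=4=cap → OVERFLOW (fail)
12. enqueue(50): size=4=cap → OVERFLOW (fail)
13. enqueue(95): size=4=cap → OVERFLOW (fail)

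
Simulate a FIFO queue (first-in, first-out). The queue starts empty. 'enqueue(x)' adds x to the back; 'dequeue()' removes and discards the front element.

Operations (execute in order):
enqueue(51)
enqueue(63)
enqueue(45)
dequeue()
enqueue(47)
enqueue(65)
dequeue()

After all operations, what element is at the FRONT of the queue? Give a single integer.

enqueue(51): queue = [51]
enqueue(63): queue = [51, 63]
enqueue(45): queue = [51, 63, 45]
dequeue(): queue = [63, 45]
enqueue(47): queue = [63, 45, 47]
enqueue(65): queue = [63, 45, 47, 65]
dequeue(): queue = [45, 47, 65]

Answer: 45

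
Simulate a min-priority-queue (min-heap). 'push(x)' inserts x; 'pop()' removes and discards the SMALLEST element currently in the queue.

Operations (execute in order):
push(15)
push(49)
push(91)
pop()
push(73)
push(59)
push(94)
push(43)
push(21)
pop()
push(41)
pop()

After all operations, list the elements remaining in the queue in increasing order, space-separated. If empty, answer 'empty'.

push(15): heap contents = [15]
push(49): heap contents = [15, 49]
push(91): heap contents = [15, 49, 91]
pop() → 15: heap contents = [49, 91]
push(73): heap contents = [49, 73, 91]
push(59): heap contents = [49, 59, 73, 91]
push(94): heap contents = [49, 59, 73, 91, 94]
push(43): heap contents = [43, 49, 59, 73, 91, 94]
push(21): heap contents = [21, 43, 49, 59, 73, 91, 94]
pop() → 21: heap contents = [43, 49, 59, 73, 91, 94]
push(41): heap contents = [41, 43, 49, 59, 73, 91, 94]
pop() → 41: heap contents = [43, 49, 59, 73, 91, 94]

Answer: 43 49 59 73 91 94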